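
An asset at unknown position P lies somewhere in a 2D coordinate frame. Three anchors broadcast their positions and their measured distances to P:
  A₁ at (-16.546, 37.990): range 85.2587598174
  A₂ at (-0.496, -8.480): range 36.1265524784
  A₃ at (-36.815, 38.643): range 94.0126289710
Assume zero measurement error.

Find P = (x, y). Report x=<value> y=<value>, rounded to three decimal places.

x=9.405 y=-43.223

eq1: (x + 16.546)² + (y − 37.990)² = 85.2587598174²
eq2: (x + 0.496)² + (y + 8.480)² = 36.1265524784²
eq3: (x + 36.815)² + (y − 38.643)² = 94.0126289710²
eq3−eq1, eq3−eq2 (x²,y² cancel):
  40.538·x − 1.306·y = 437.702822
  72.638·x − 94.246·y = 4756.777354
det = 40.538·-94.246 − -1.306·72.638 = -3725.679120
x = (437.702822·-94.246 − -1.306·4756.777354) / -3725.679120 = 9.404833
y = (40.538·4756.777354 − 437.702822·72.638) / -3725.679120 = -43.223363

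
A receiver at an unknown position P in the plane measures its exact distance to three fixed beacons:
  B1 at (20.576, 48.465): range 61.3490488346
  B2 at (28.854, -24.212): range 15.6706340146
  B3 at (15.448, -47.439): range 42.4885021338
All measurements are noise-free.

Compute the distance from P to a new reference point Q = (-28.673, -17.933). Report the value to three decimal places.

65.865

eq1: (x − 20.576)² + (y − 48.465)² = 61.3490488346²
eq2: (x − 28.854)² + (y + 24.212)² = 15.6706340146²
eq3: (x − 15.448)² + (y + 47.439)² = 42.4885021338²
eq2−eq3, eq2−eq1 (x²,y² cancel):
  -26.812·x − 46.454·y = -489.378878
  -16.556·x + 145.354·y = -2164.683281
det = -26.812·145.354 − -46.454·-16.556 = -4666.323872
x = (-489.378878·145.354 − -46.454·-2164.683281) / -4666.323872 = 36.793712
y = (-26.812·-2164.683281 − -489.378878·-16.556) / -4666.323872 = -10.701643
|P − Q| = √((36.793712 − -28.673)² + (-10.701643 − -17.933)²) = 65.864883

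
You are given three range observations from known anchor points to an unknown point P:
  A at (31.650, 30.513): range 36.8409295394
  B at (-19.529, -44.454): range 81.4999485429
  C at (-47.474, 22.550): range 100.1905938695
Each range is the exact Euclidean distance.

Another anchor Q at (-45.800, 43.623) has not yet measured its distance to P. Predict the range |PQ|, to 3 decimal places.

eq1: (x − 31.650)² + (y − 30.513)² = 36.8409295394²
eq2: (x + 19.529)² + (y + 44.454)² = 81.4999485429²
eq3: (x + 47.474)² + (y − 22.550)² = 100.1905938695²
eq2−eq1, eq2−eq3 (x²,y² cancel):
  102.358·x + 149.934·y = 4860.213235
  -55.890·x + 134.008·y = -2991.170268
det = 102.358·134.008 − 149.934·-55.890 = 22096.602124
x = (4860.213235·134.008 − 149.934·-2991.170268) / 22096.602124 = 49.771706
y = (102.358·-2991.170268 − 4860.213235·-55.890) / 22096.602124 = -1.562814
|P − Q| = √((49.771706 − -45.800)² + (-1.562814 − 43.623)²) = 105.715225

105.715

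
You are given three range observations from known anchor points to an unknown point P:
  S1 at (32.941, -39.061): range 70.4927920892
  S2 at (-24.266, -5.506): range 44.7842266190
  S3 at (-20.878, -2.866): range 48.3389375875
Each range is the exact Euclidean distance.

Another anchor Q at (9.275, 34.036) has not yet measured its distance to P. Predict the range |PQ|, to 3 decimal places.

eq1: (x − 32.941)² + (y + 39.061)² = 70.4927920892²
eq2: (x + 24.266)² + (y + 5.506)² = 44.7842266190²
eq3: (x + 20.878)² + (y + 2.866)² = 48.3389375875²
eq1−eq2, eq1−eq3 (x²,y² cancel):
  -114.414·x + 67.110·y = 971.890373
  -107.638·x + 72.390·y = 465.814487
det = -114.414·72.390 − 67.110·-107.638 = -1058.843280
x = (971.890373·72.390 − 67.110·465.814487) / -1058.843280 = -36.921738
y = (-114.414·465.814487 − 971.890373·-107.638) / -1058.843280 = -48.464809
|P − Q| = √((-36.921738 − 9.275)² + (-48.464809 − 34.036)²) = 94.554334

94.554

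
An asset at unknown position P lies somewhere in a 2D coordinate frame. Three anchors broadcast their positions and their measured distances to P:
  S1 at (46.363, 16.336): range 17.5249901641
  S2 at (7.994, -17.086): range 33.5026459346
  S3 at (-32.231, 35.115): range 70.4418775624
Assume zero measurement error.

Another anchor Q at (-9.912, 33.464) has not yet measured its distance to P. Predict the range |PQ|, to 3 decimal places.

49.993

eq1: (x − 46.363)² + (y − 16.336)² = 17.5249901641²
eq2: (x − 7.994)² + (y + 17.086)² = 33.5026459346²
eq3: (x + 32.231)² + (y − 35.115)² = 70.4418775624²
eq2−eq3, eq2−eq1 (x²,y² cancel):
  -80.450·x + 104.402·y = -1923.565676
  76.738·x + 66.844·y = 2875.859237
det = -80.450·66.844 − 104.402·76.738 = -13389.200476
x = (-1923.565676·66.844 − 104.402·2875.859237) / -13389.200476 = 32.027624
y = (-80.450·2875.859237 − -1923.565676·76.738) / -13389.200476 = 6.255212
|P − Q| = √((32.027624 − -9.912)² + (6.255212 − 33.464)²) = 49.992501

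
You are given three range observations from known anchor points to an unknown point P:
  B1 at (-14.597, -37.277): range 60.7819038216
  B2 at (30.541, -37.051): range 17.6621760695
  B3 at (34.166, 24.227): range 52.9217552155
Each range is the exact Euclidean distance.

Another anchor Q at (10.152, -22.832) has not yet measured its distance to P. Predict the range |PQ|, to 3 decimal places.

35.546

eq1: (x + 14.597)² + (y + 37.277)² = 60.7819038216²
eq2: (x − 30.541)² + (y + 37.051)² = 17.6621760695²
eq3: (x − 34.166)² + (y − 24.227)² = 52.9217552155²
eq3−eq2, eq3−eq1 (x²,y² cancel):
  -7.250·x − 122.556·y = 3040.025909
  -97.526·x − 123.008·y = -1045.343604
det = -7.250·-123.008 − -122.556·-97.526 = -11060.588456
x = (3040.025909·-123.008 − -122.556·-1045.343604) / -11060.588456 = 45.391856
y = (-7.250·-1045.343604 − 3040.025909·-97.526) / -11060.588456 = -27.490428
|P − Q| = √((45.391856 − 10.152)² + (-27.490428 − -22.832)²) = 35.546426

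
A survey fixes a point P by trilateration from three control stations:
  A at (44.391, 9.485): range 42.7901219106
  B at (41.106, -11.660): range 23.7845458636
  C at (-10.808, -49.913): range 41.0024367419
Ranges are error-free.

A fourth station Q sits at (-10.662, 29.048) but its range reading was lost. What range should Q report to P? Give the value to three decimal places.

66.766

eq1: (x − 44.391)² + (y − 9.485)² = 42.7901219106²
eq2: (x − 41.106)² + (y + 11.660)² = 23.7845458636²
eq3: (x + 10.808)² + (y + 49.913)² = 41.0024367419²
eq3−eq1, eq3−eq2 (x²,y² cancel):
  110.398·x + 118.796·y = -697.389041
  103.828·x + 76.506·y = 333.033600
det = 110.398·76.506 − 118.796·103.828 = -3888.241700
x = (-697.389041·76.506 − 118.796·333.033600) / -3888.241700 = 23.897050
y = (110.398·333.033600 − -697.389041·103.828) / -3888.241700 = -28.078181
|P − Q| = √((23.897050 − -10.662)² + (-28.078181 − 29.048)²) = 66.766222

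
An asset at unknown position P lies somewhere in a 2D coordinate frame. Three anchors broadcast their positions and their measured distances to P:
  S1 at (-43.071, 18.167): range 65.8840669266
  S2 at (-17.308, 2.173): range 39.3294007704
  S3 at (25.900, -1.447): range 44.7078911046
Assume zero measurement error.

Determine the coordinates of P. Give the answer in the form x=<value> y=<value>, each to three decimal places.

x=-3.880 y=-34.793

eq1: (x + 43.071)² + (y − 18.167)² = 65.8840669266²
eq2: (x + 17.308)² + (y − 2.173)² = 39.3294007704²
eq3: (x − 25.900)² + (y + 1.447)² = 44.7078911046²
eq3−eq2, eq3−eq1 (x²,y² cancel):
  -86.416·x + 7.240·y = 83.378746
  -137.942·x + 39.228·y = -829.667627
det = -86.416·39.228 − 7.240·-137.942 = -2391.226768
x = (83.378746·39.228 − 7.240·-829.667627) / -2391.226768 = -3.879839
y = (-86.416·-829.667627 − 83.378746·-137.942) / -2391.226768 = -34.793015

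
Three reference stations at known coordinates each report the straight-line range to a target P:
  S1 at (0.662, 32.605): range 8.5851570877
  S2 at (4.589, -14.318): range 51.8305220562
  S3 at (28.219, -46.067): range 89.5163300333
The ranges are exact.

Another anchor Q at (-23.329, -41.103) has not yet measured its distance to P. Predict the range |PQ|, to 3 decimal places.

78.944

eq1: (x − 0.662)² + (y − 32.605)² = 8.5851570877²
eq2: (x − 4.589)² + (y + 14.318)² = 51.8305220562²
eq3: (x − 28.219)² + (y + 46.067)² = 89.5163300333²
eq3−eq1, eq3−eq2 (x²,y² cancel):
  -55.114·x + 157.344·y = 6084.512239
  -47.260·x + 63.498·y = 2634.353921
det = -55.114·63.498 − 157.344·-47.260 = 3936.448668
x = (6084.512239·63.498 − 157.344·2634.353921) / 3936.448668 = -7.149954
y = (-55.114·2634.353921 − 6084.512239·-47.260) / 3936.448668 = 36.165661
|P − Q| = √((-7.149954 − -23.329)² + (36.165661 − -41.103)²) = 78.944331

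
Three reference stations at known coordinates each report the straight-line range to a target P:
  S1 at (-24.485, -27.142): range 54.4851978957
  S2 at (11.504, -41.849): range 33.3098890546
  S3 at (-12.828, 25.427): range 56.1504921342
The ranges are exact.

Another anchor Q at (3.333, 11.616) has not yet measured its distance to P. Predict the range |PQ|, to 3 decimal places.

eq1: (x + 24.485)² + (y + 27.142)² = 54.4851978957²
eq2: (x − 11.504)² + (y + 41.849)² = 33.3098890546²
eq3: (x + 12.828)² + (y − 25.427)² = 56.1504921342²
eq3−eq1, eq3−eq2 (x²,y² cancel):
  -23.314·x − 105.138·y = 709.354453
  48.664·x − 134.552·y = 3115.919962
det = -23.314·-134.552 − -105.138·48.664 = 8253.380960
x = (709.354453·-134.552 − -105.138·3115.919962) / 8253.380960 = 28.128658
y = (-23.314·3115.919962 − 709.354453·48.664) / 8253.380960 = -12.984325
|P − Q| = √((28.128658 − 3.333)² + (-12.984325 − 11.616)²) = 34.928508

34.929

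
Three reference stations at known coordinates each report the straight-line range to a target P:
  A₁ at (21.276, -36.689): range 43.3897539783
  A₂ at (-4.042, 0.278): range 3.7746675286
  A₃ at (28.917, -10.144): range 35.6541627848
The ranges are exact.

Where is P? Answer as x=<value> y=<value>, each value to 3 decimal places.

x=-6.003 y=-2.947

eq1: (x − 21.276)² + (y + 36.689)² = 43.3897539783²
eq2: (x + 4.042)² + (y − 0.278)² = 3.7746675286²
eq3: (x − 28.917)² + (y + 10.144)² = 35.6541627848²
eq3−eq2, eq3−eq1 (x²,y² cancel):
  -65.918·x + 20.844·y = 334.292632
  -15.282·x − 53.090·y = 248.205846
det = -65.918·-53.090 − 20.844·-15.282 = 3818.124628
x = (334.292632·-53.090 − 20.844·248.205846) / 3818.124628 = -6.003261
y = (-65.918·248.205846 − 334.292632·-15.282) / 3818.124628 = -2.947147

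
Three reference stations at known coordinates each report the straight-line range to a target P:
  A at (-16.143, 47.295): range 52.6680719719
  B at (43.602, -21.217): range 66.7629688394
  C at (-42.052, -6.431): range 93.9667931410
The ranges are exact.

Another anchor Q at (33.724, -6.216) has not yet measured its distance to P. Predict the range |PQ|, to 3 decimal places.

51.455

eq1: (x + 16.143)² + (y − 47.295)² = 52.6680719719²
eq2: (x − 43.602)² + (y + 21.217)² = 66.7629688394²
eq3: (x + 42.052)² + (y + 6.431)² = 93.9667931410²
eq2−eq3, eq2−eq1 (x²,y² cancel):
  -171.308·x + 29.572·y = -4914.031233
  -119.490·x + 137.024·y = 1829.486184
det = -171.308·137.024 − 29.572·-119.490 = -19939.749112
x = (-4914.031233·137.024 − 29.572·1829.486184) / -19939.749112 = 36.481993
y = (-171.308·1829.486184 − -4914.031233·-119.490) / -19939.749112 = 45.165223
|P − Q| = √((36.481993 − 33.724)² + (45.165223 − -6.216)²) = 51.455190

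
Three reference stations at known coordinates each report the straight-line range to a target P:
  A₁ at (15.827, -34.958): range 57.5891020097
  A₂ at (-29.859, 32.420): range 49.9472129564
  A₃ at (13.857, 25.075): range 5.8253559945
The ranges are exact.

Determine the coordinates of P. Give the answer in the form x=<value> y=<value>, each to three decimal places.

x=19.101 y=22.538

eq1: (x − 15.827)² + (y + 34.958)² = 57.5891020097²
eq2: (x + 29.859)² + (y − 32.420)² = 49.9472129564²
eq3: (x − 13.857)² + (y − 25.075)² = 5.8253559945²
eq1−eq2, eq1−eq3 (x²,y² cancel):
  -91.372·x + 134.756·y = 1291.841176
  -3.940·x + 120.066·y = 2630.786279
det = -91.372·120.066 − 134.756·-3.940 = -10439.731912
x = (1291.841176·120.066 − 134.756·2630.786279) / -10439.731912 = 19.100877
y = (-91.372·2630.786279 − 1291.841176·-3.940) / -10439.731912 = 22.537969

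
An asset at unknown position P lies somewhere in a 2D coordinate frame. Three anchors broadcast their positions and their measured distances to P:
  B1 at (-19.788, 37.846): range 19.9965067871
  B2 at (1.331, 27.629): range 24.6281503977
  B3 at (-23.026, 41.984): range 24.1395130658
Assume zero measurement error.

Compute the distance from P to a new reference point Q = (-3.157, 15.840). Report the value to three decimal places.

eq1: (x + 19.788)² + (y − 37.846)² = 19.9965067871²
eq2: (x − 1.331)² + (y − 27.629)² = 24.6281503977²
eq3: (x + 23.026)² + (y − 41.984)² = 24.1395130658²
eq3−eq1, eq3−eq2 (x²,y² cancel):
  6.476·x − 8.276·y = -286.112465
  48.714·x − 28.710·y = -1551.549431
det = 6.476·-28.710 − -8.276·48.714 = 217.231104
x = (-286.112465·-28.710 − -8.276·-1551.549431) / 217.231104 = -21.296832
y = (6.476·-1551.549431 − -286.112465·48.714) / 217.231104 = 17.906499
|P − Q| = √((-21.296832 − -3.157)² + (17.906499 − 15.840)²) = 18.257160

18.257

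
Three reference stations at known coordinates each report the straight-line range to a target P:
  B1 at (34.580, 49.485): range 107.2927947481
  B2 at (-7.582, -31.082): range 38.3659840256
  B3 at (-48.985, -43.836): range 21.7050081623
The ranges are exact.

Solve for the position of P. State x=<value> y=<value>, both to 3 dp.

x=-44.977 y=-22.504

eq1: (x − 34.580)² + (y − 49.485)² = 107.2927947481²
eq2: (x + 7.582)² + (y + 31.082)² = 38.3659840256²
eq3: (x + 48.985)² + (y + 43.836)² = 21.7050081623²
eq1−eq3, eq1−eq2 (x²,y² cancel):
  -167.130·x − 186.642·y = 11717.219922
  -84.324·x − 161.134·y = 7418.830898
det = -167.130·-161.134 − -186.642·-84.324 = 11191.925412
x = (11717.219922·-161.134 − -186.642·7418.830898) / 11191.925412 = -44.976808
y = (-167.130·7418.830898 − 11717.219922·-84.324) / 11191.925412 = -22.504292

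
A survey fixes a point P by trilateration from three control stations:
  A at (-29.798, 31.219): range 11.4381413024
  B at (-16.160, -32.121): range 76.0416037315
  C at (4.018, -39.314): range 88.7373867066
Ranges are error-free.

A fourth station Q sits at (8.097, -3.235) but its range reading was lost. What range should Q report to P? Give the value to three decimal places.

59.625

eq1: (x + 29.798)² + (y − 31.219)² = 11.4381413024²
eq2: (x + 16.160)² + (y + 32.121)² = 76.0416037315²
eq3: (x − 4.018)² + (y + 39.314)² = 88.7373867066²
eq3−eq1, eq3−eq2 (x²,y² cancel):
  -67.632·x + 141.066·y = 8044.304568
  -40.356·x + 14.386·y = 1823.167622
det = -67.632·14.386 − 141.066·-40.356 = 4719.905544
x = (8044.304568·14.386 − 141.066·1823.167622) / 4719.905544 = -29.971277
y = (-67.632·1823.167622 − 8044.304568·-40.356) / 4719.905544 = 42.655829
|P − Q| = √((-29.971277 − 8.097)² + (42.655829 − -3.235)²) = 59.625178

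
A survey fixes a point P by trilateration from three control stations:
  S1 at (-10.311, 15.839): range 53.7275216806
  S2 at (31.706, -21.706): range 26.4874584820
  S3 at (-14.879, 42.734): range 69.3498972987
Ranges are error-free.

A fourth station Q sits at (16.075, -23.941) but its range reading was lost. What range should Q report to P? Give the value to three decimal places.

eq1: (x + 10.311)² + (y − 15.839)² = 53.7275216806²
eq2: (x − 31.706)² + (y + 21.706)² = 26.4874584820²
eq3: (x + 14.879)² + (y − 42.734)² = 69.3498972987²
eq1−eq2, eq1−eq3 (x²,y² cancel):
  84.034·x − 75.090·y = 3304.291359
  -9.136·x + 53.790·y = -232.372914
det = 84.034·53.790 − -75.090·-9.136 = 3834.166620
x = (3304.291359·53.790 − -75.090·-232.372914) / 3834.166620 = 41.805421
y = (84.034·-232.372914 − 3304.291359·-9.136) / 3834.166620 = 2.780469
|P − Q| = √((41.805421 − 16.075)² + (2.780469 − -23.941)²) = 37.095707

37.096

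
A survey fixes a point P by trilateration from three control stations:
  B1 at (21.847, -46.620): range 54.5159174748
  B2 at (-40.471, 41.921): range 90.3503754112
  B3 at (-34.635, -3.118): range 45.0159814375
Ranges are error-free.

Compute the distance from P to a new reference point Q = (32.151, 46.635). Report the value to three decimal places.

114.769

eq1: (x − 21.847)² + (y + 46.620)² = 54.5159174748²
eq2: (x + 40.471)² + (y − 41.921)² = 90.3503754112²
eq3: (x + 34.635)² + (y + 3.118)² = 45.0159814375²
eq3−eq2, eq3−eq1 (x²,y² cancel):
  -11.672·x + 90.078·y = -3950.784819
  112.964·x − 87.004·y = 495.863987
det = -11.672·-87.004 − 90.078·112.964 = -9160.060504
x = (-3950.784819·-87.004 − 90.078·495.863987) / -9160.060504 = -32.649091
y = (-11.672·495.863987 − -3950.784819·112.964) / -9160.060504 = -48.090155
|P − Q| = √((-32.649091 − 32.151)² + (-48.090155 − 46.635)²) = 114.768928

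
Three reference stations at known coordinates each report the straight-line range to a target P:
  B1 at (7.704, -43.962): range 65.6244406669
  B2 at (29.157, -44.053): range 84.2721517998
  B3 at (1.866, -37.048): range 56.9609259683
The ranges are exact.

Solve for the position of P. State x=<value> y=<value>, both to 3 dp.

eq1: (x − 7.704)² + (y + 43.962)² = 65.6244406669²
eq2: (x − 29.157)² + (y + 44.053)² = 84.2721517998²
eq3: (x − 1.866)² + (y + 37.048)² = 56.9609259683²
eq2−eq3, eq2−eq1 (x²,y² cancel):
  -54.582·x + 14.010·y = 2442.487284
  -42.906·x + 0.182·y = 1996.439958
det = -54.582·0.182 − 14.010·-42.906 = 591.179136
x = (2442.487284·0.182 − 14.010·1996.439958) / 591.179136 = -46.560491
y = (-54.582·1996.439958 − 2442.487284·-42.906) / 591.179136 = -7.057635

x=-46.560 y=-7.058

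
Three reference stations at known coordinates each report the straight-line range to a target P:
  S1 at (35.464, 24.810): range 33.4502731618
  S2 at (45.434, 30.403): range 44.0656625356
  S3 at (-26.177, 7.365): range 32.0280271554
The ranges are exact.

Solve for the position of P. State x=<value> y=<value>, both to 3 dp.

eq1: (x − 35.464)² + (y − 24.810)² = 33.4502731618²
eq2: (x − 45.434)² + (y − 30.403)² = 44.0656625356²
eq3: (x + 26.177)² + (y − 7.365)² = 32.0280271554²
eq2−eq1, eq2−eq3 (x²,y² cancel):
  -19.940·x − 11.186·y = -292.497529
  -143.222·x − 46.076·y = -1333.124120
det = -19.940·-46.076 − -11.186·-143.222 = -683.325852
x = (-292.497529·-46.076 − -11.186·-1333.124120) / -683.325852 = 2.100331
y = (-19.940·-1333.124120 − -292.497529·-143.222) / -683.325852 = 22.404518

x=2.100 y=22.405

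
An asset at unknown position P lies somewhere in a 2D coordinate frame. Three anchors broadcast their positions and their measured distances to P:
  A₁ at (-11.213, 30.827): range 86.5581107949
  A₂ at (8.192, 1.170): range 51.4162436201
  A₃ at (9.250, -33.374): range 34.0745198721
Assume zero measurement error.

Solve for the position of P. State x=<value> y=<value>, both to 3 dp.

eq1: (x + 11.213)² + (y − 30.827)² = 86.5581107949²
eq2: (x − 8.192)² + (y − 1.170)² = 51.4162436201²
eq3: (x − 9.250)² + (y + 33.374)² = 34.0745198721²
eq2−eq1, eq2−eq3 (x²,y² cancel):
  -38.810·x + 59.314·y = -3841.118902
  2.116·x − 69.088·y = 2613.465815
det = -38.810·-69.088 − 59.314·2.116 = 2555.796856
x = (-3841.118902·-69.088 − 59.314·2613.465815) / 2555.796856 = 43.180314
y = (-38.810·2613.465815 − -3841.118902·2.116) / 2555.796856 = -36.505562

x=43.180 y=-36.506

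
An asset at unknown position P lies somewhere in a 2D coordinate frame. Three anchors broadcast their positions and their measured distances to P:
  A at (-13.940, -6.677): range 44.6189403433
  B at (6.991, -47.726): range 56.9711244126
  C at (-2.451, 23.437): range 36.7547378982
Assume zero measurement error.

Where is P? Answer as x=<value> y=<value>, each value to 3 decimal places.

x=29.193 y=4.741

eq1: (x + 13.940)² + (y + 6.677)² = 44.6189403433²
eq2: (x − 6.991)² + (y + 47.726)² = 56.9711244126²
eq3: (x + 2.451)² + (y − 23.437)² = 36.7547378982²
eq3−eq2, eq3−eq1 (x²,y² cancel):
  18.884·x − 142.326·y = -123.453472
  -22.978·x − 60.228·y = -956.333520
det = 18.884·-60.228 − -142.326·-22.978 = -4407.712380
x = (-123.453472·-60.228 − -142.326·-956.333520) / -4407.712380 = 29.193322
y = (18.884·-956.333520 − -123.453472·-22.978) / -4407.712380 = 4.740808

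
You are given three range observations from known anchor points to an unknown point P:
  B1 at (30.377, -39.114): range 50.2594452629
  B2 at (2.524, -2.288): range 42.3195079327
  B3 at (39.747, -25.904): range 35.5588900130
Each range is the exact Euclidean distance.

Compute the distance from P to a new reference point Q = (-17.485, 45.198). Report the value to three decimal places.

eq1: (x − 30.377)² + (y + 39.114)² = 50.2594452629²
eq2: (x − 2.524)² + (y + 2.288)² = 42.3195079327²
eq3: (x − 39.747)² + (y + 25.904)² = 35.5588900130²
eq1−eq3, eq1−eq2 (x²,y² cancel):
  18.740·x + 26.420·y = 1059.751279
  -55.706·x + 73.652·y = -1705.990519
det = 18.740·73.652 − 26.420·-55.706 = 2851.991000
x = (1059.751279·73.652 − 26.420·-1705.990519) / 2851.991000 = 43.171620
y = (18.740·-1705.990519 − 1059.751279·-55.706) / 2851.991000 = 9.489596
|P − Q| = √((43.171620 − -17.485)² + (9.489596 − 45.198)²) = 70.386900

70.387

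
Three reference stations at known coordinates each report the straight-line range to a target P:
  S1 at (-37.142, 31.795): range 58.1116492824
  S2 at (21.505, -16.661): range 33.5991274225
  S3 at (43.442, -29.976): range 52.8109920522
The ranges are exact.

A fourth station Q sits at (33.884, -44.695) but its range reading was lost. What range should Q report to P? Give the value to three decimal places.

63.312

eq1: (x + 37.142)² + (y − 31.795)² = 58.1116492824²
eq2: (x − 21.505)² + (y + 16.661)² = 33.5991274225²
eq3: (x − 43.442)² + (y + 29.976)² = 52.8109920522²
eq3−eq1, eq3−eq2 (x²,y² cancel):
  -161.168·x + 123.542·y = -983.280652
  -43.874·x + 26.630·y = -385.614476
det = -161.168·26.630 − 123.542·-43.874 = 1128.377868
x = (-983.280652·26.630 − 123.542·-385.614476) / 1128.377868 = 19.013861
y = (-161.168·-385.614476 − -983.280652·-43.874) / 1128.377868 = 16.845650
|P − Q| = √((19.013861 − 33.884)² + (16.845650 − -44.695)²) = 63.311710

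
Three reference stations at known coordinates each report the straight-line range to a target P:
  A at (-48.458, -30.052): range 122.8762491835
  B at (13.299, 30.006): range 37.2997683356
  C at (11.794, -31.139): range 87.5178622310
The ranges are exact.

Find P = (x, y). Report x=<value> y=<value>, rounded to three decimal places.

x=44.854 y=49.894

eq1: (x + 48.458)² + (y + 30.052)² = 122.8762491835²
eq2: (x − 13.299)² + (y − 30.006)² = 37.2997683356²
eq3: (x − 11.794)² + (y + 31.139)² = 87.5178622310²
eq3−eq2, eq3−eq1 (x²,y² cancel):
  3.010·x + 122.290·y = 6236.591172
  -120.504·x + 2.174·y = -5296.631693
det = 3.010·2.174 − 122.290·-120.504 = 14742.977900
x = (6236.591172·2.174 − 122.290·-5296.631693) / 14742.977900 = 44.854129
y = (3.010·-5296.631693 − 6236.591172·-120.504) / 14742.977900 = 49.894351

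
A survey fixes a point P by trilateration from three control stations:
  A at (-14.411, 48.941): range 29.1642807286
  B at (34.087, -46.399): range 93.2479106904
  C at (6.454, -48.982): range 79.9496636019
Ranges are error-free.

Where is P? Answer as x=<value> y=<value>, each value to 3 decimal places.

x=-28.027 y=23.150

eq1: (x + 14.411)² + (y − 48.941)² = 29.1642807286²
eq2: (x − 34.087)² + (y + 46.399)² = 93.2479106904²
eq3: (x − 6.454)² + (y + 48.982)² = 79.9496636019²
eq3−eq1, eq3−eq2 (x²,y² cancel):
  -41.730·x + 195.846·y = 5703.401402
  55.266·x + 5.166·y = -1429.323808
det = -41.730·5.166 − 195.846·55.266 = -11039.202216
x = (5703.401402·5.166 − 195.846·-1429.323808) / -11039.202216 = -28.026583
y = (-41.730·-1429.323808 − 5703.401402·55.266) / -11039.202216 = 23.150088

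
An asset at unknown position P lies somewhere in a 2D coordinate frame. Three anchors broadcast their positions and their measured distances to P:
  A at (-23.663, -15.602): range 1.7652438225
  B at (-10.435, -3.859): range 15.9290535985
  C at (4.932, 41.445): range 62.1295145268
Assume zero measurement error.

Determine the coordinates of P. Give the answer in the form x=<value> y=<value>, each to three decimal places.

x=-22.438 y=-14.331

eq1: (x + 23.663)² + (y + 15.602)² = 1.7652438225²
eq2: (x + 10.435)² + (y + 3.859)² = 15.9290535985²
eq3: (x − 4.932)² + (y − 41.445)² = 62.1295145268²
eq1−eq3, eq1−eq2 (x²,y² cancel):
  57.190·x + 114.094·y = -2918.307814
  26.456·x + 23.486·y = -930.197530
det = 57.190·23.486 − 114.094·26.456 = -1675.306524
x = (-2918.307814·23.486 − 114.094·-930.197530) / -1675.306524 = -22.438031
y = (57.190·-930.197530 − -2918.307814·26.456) / -1675.306524 = -14.330962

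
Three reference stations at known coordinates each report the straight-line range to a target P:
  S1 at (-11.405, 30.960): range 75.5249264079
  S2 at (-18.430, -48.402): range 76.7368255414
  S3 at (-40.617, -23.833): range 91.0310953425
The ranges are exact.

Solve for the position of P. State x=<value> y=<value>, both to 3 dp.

x=49.801 y=-13.287

eq1: (x + 11.405)² + (y − 30.960)² = 75.5249264079²
eq2: (x + 18.430)² + (y + 48.402)² = 76.7368255414²
eq3: (x + 40.617)² + (y + 23.833)² = 91.0310953425²
eq1−eq2, eq1−eq3 (x²,y² cancel):
  -14.050·x − 158.724·y = 1409.296994
  -58.424·x − 109.586·y = -1453.488857
det = -14.050·-109.586 − -158.724·-58.424 = -7733.607676
x = (1409.296994·-109.586 − -158.724·-1453.488857) / -7733.607676 = 49.801180
y = (-14.050·-1453.488857 − 1409.296994·-58.424) / -7733.607676 = -13.287238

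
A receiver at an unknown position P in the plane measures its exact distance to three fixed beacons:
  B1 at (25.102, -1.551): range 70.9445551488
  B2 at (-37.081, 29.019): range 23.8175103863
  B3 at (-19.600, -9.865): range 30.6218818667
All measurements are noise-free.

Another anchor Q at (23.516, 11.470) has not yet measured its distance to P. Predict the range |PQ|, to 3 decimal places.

69.044

eq1: (x − 25.102)² + (y + 1.551)² = 70.9445551488²
eq2: (x + 37.081)² + (y − 29.019)² = 23.8175103863²
eq3: (x + 19.600)² + (y + 9.865)² = 30.6218818667²
eq3−eq1, eq3−eq2 (x²,y² cancel):
  89.404·x + 16.628·y = -3944.392476
  -34.962·x + 77.768·y = 2106.050545
det = 89.404·77.768 − 16.628·-34.962 = 7534.118408
x = (-3944.392476·77.768 − 16.628·2106.050545) / 7534.118408 = -45.362563
y = (89.404·2106.050545 − -3944.392476·-34.962) / 7534.118408 = 6.687643
|P − Q| = √((-45.362563 − 23.516)² + (6.687643 − 11.470)²) = 69.044387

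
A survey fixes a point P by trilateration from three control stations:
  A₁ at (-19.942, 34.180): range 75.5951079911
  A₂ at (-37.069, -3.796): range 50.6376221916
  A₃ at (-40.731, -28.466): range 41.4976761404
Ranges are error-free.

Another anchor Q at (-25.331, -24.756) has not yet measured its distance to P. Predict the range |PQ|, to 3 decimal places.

28.516

eq1: (x + 19.942)² + (y − 34.180)² = 75.5951079911²
eq2: (x + 37.069)² + (y + 3.796)² = 50.6376221916²
eq3: (x + 40.731)² + (y + 28.466)² = 41.4976761404²
eq2−eq3, eq2−eq1 (x²,y² cancel):
  -7.324·x − 49.340·y = 1922.918796
  34.254·x + 75.952·y = -2973.016184
det = -7.324·75.952 − -49.340·34.254 = 1133.819912
x = (1922.918796·75.952 − -49.340·-2973.016184) / 1133.819912 = -0.563661
y = (-7.324·-2973.016184 − 1922.918796·34.254) / 1133.819912 = -38.889148
|P − Q| = √((-0.563661 − -25.331)² + (-38.889148 − -24.756)²) = 28.516082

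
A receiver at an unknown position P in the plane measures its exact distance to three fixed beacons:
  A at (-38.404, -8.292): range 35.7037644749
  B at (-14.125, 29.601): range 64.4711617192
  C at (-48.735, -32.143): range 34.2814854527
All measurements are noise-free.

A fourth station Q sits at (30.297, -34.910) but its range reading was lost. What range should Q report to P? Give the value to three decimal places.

44.859

eq1: (x + 38.404)² + (y + 8.292)² = 35.7037644749²
eq2: (x + 14.125)² + (y − 29.601)² = 64.4711617192²
eq3: (x + 48.735)² + (y + 32.143)² = 34.2814854527²
eq3−eq1, eq3−eq2 (x²,y² cancel):
  20.662·x + 47.702·y = -1964.186747
  69.220·x + 123.488·y = -5313.848297
det = 20.662·123.488 − 47.702·69.220 = -750.423384
x = (-1964.186747·123.488 − 47.702·-5313.848297) / -750.423384 = -14.562044
y = (20.662·-5313.848297 − -1964.186747·69.220) / -750.423384 = -34.868680
|P − Q| = √((-14.562044 − 30.297)² + (-34.868680 − -34.910)²) = 44.859063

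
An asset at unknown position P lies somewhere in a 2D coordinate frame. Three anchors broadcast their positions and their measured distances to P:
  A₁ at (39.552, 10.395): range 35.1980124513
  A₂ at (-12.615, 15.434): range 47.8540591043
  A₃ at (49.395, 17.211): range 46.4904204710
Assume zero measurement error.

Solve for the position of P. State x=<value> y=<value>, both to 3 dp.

eq1: (x − 39.552)² + (y − 10.395)² = 35.1980124513²
eq2: (x + 12.615)² + (y − 15.434)² = 47.8540591043²
eq3: (x − 49.395)² + (y − 17.211)² = 46.4904204710²
eq3−eq1, eq3−eq2 (x²,y² cancel):
  -19.686·x − 13.632·y = -141.208702
  -124.020·x − 3.554·y = -2467.389742
det = -19.686·-3.554 − -13.632·-124.020 = -1620.676596
x = (-141.208702·-3.554 − -13.632·-2467.389742) / -1620.676596 = 20.444302
y = (-19.686·-2467.389742 − -141.208702·-124.020) / -1620.676596 = -19.165040

x=20.444 y=-19.165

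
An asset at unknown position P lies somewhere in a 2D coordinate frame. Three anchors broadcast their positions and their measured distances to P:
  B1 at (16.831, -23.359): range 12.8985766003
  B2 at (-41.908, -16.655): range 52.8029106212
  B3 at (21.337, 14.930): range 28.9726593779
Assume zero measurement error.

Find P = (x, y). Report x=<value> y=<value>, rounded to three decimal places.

x=10.691 y=-12.016

eq1: (x − 16.831)² + (y + 23.359)² = 12.8985766003²
eq2: (x + 41.908)² + (y + 16.655)² = 52.8029106212²
eq3: (x − 21.337)² + (y − 14.930)² = 28.9726593779²
eq1−eq2, eq1−eq3 (x²,y² cancel):
  -117.478·x + 13.408·y = -1417.030045
  9.012·x + 76.578·y = -823.794686
det = -117.478·76.578 − 13.408·9.012 = -9117.063180
x = (-1417.030045·76.578 − 13.408·-823.794686) / -9117.063180 = 10.690711
y = (-117.478·-823.794686 − -1417.030045·9.012) / -9117.063180 = -12.015714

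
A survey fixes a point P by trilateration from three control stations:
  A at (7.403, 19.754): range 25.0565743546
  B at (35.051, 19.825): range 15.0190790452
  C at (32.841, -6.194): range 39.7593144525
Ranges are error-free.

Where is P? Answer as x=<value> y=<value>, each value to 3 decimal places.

eq1: (x − 7.403)² + (y − 19.754)² = 25.0565743546²
eq2: (x − 35.051)² + (y − 19.825)² = 15.0190790452²
eq3: (x − 32.841)² + (y + 6.194)² = 39.7593144525²
eq2−eq1, eq2−eq3 (x²,y² cancel):
  -55.296·x − 0.142·y = -1578.837484
  -4.420·x − 52.038·y = -1859.936659
det = -55.296·-52.038 − -0.142·-4.420 = 2876.865608
x = (-1578.837484·-52.038 − -0.142·-1859.936659) / 2876.865608 = 28.466896
y = (-55.296·-1859.936659 − -1578.837484·-4.420) / 2876.865608 = 33.323974

x=28.467 y=33.324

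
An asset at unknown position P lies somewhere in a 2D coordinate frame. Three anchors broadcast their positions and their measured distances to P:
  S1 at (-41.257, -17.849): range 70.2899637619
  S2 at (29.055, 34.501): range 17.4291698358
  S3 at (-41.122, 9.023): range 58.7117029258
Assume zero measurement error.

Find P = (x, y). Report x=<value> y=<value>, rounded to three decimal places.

eq1: (x + 41.257)² + (y + 17.849)² = 70.2899637619²
eq2: (x − 29.055)² + (y − 34.501)² = 17.4291698358²
eq3: (x + 41.122)² + (y − 9.023)² = 58.7117029258²
eq1−eq3, eq1−eq2 (x²,y² cancel):
  0.270·x + 53.744·y = 1245.321508
  140.624·x + 104.700·y = 4650.688220
det = 0.270·104.700 − 53.744·140.624 = -7529.427256
x = (1245.321508·104.700 − 53.744·4650.688220) / -7529.427256 = 15.879219
y = (0.270·4650.688220 − 1245.321508·140.624) / -7529.427256 = 23.091585

x=15.879 y=23.092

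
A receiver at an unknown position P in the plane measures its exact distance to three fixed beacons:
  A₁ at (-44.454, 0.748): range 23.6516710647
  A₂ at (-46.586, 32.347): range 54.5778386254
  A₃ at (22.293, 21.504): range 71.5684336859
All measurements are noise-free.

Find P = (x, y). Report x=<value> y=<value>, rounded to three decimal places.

x=-35.256 y=-21.042

eq1: (x + 44.454)² + (y − 0.748)² = 23.6516710647²
eq2: (x + 46.586)² + (y − 32.347)² = 54.5778386254²
eq3: (x − 22.293)² + (y − 21.504)² = 71.5684336859²
eq3−eq1, eq3−eq2 (x²,y² cancel):
  -133.494·x − 41.512·y = 5579.956911
  -137.758·x + 21.686·y = 4400.484171
det = -133.494·21.686 − -41.512·-137.758 = -8613.560980
x = (5579.956911·21.686 − -41.512·4400.484171) / -8613.560980 = -35.256016
y = (-133.494·4400.484171 − 5579.956911·-137.758) / -8613.560980 = -21.041875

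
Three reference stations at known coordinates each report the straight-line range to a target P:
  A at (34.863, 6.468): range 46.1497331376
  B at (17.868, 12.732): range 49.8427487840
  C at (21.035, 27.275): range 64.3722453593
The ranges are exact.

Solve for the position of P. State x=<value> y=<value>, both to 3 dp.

x=19.589 y=-37.081

eq1: (x − 34.863)² + (y − 6.468)² = 46.1497331376²
eq2: (x − 17.868)² + (y − 12.732)² = 49.8427487840²
eq3: (x − 21.035)² + (y − 27.275)² = 64.3722453593²
eq1−eq3, eq1−eq2 (x²,y² cancel):
  -27.656·x + 41.614·y = -2084.855047
  -33.990·x + 12.528·y = -1130.396283
det = -27.656·12.528 − 41.614·-33.990 = 1067.985492
x = (-2084.855047·12.528 − 41.614·-1130.396283) / 1067.985492 = 19.589449
y = (-27.656·-1130.396283 − -2084.855047·-33.990) / 1067.985492 = -37.081013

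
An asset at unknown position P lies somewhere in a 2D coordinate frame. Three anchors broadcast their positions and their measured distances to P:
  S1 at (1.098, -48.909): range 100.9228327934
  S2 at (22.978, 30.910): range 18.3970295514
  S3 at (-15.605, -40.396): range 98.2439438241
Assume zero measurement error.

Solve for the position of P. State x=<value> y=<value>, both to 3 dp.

x=24.626 y=49.233

eq1: (x − 1.098)² + (y + 48.909)² = 100.9228327934²
eq2: (x − 22.978)² + (y − 30.910)² = 18.3970295514²
eq3: (x + 15.605)² + (y + 40.396)² = 98.2439438241²
eq3−eq1, eq3−eq2 (x²,y² cancel):
  33.406·x − 17.026·y = -15.602637
  77.166·x + 142.612·y = 8921.485545
det = 33.406·142.612 − -17.026·77.166 = 6077.924788
x = (-15.602637·142.612 − -17.026·8921.485545) / 6077.924788 = 24.625525
y = (33.406·8921.485545 − -15.602637·77.166) / 6077.924788 = 49.233110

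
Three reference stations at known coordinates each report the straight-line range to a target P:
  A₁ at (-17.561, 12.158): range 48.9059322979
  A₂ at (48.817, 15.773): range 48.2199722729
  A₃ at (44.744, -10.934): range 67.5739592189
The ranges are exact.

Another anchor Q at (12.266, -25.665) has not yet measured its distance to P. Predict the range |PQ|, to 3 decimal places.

75.034

eq1: (x + 17.561)² + (y − 12.158)² = 48.9059322979²
eq2: (x − 48.817)² + (y − 15.773)² = 48.2199722729²
eq3: (x − 44.744)² + (y + 10.934)² = 67.5739592189²
eq3−eq2, eq3−eq1 (x²,y² cancel):
  8.146·x + 53.414·y = 2751.383365
  -124.610·x + 46.184·y = 509.077544
det = 8.146·46.184 − 53.414·-124.610 = 7032.133404
x = (2751.383365·46.184 − 53.414·509.077544) / 7032.133404 = 14.203090
y = (8.146·509.077544 − 2751.383365·-124.610) / 7032.133404 = 49.344460
|P − Q| = √((14.203090 − 12.266)² + (49.344460 − -25.665)²) = 75.034468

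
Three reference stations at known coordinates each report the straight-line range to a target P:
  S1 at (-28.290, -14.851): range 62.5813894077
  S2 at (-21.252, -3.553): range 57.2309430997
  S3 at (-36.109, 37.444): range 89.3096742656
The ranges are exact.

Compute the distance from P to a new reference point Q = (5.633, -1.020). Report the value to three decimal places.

33.051

eq1: (x + 28.290)² + (y + 14.851)² = 62.5813894077²
eq2: (x + 21.252)² + (y + 3.553)² = 57.2309430997²
eq3: (x + 36.109)² + (y − 37.444)² = 89.3096742656²
eq2−eq1, eq2−eq3 (x²,y² cancel):
  -14.076·x − 22.596·y = -84.444464
  -29.714·x + 81.994·y = -2459.195365
det = -14.076·81.994 − -22.596·-29.714 = -1825.565088
x = (-84.444464·81.994 − -22.596·-2459.195365) / -1825.565088 = 34.231547
y = (-14.076·-2459.195365 − -84.444464·-29.714) / -1825.565088 = -17.587130
|P − Q| = √((34.231547 − 5.633)² + (-17.587130 − -1.020)²) = 33.050669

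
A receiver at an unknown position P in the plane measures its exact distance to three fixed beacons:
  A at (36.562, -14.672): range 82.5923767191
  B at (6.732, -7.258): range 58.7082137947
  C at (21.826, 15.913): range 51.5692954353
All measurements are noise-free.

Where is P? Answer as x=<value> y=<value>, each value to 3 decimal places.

x=-21.160 y=44.401

eq1: (x − 36.562)² + (y + 14.672)² = 82.5923767191²
eq2: (x − 6.732)² + (y + 7.258)² = 58.7082137947²
eq3: (x − 21.826)² + (y − 15.913)² = 51.5692954353²
eq2−eq1, eq2−eq3 (x²,y² cancel):
  59.660·x − 14.828·y = -1920.797285
  30.188·x + 46.342·y = 1418.861592
det = 59.660·46.342 − -14.828·30.188 = 3212.391384
x = (-1920.797285·46.342 − -14.828·1418.861592) / 3212.391384 = -21.160158
y = (59.660·1418.861592 − -1920.797285·30.188) / 3212.391384 = 44.401287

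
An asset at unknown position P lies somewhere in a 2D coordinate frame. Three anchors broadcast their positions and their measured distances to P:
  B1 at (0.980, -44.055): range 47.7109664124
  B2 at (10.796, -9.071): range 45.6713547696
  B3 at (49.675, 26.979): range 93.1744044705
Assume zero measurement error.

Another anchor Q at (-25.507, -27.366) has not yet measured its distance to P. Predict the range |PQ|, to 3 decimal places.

eq1: (x − 0.980)² + (y + 44.055)² = 47.7109664124²
eq2: (x − 10.796)² + (y + 9.071)² = 45.6713547696²
eq3: (x − 49.675)² + (y − 26.979)² = 93.1744044705²
eq2−eq3, eq2−eq1 (x²,y² cancel):
  77.758·x + 72.100·y = -3598.961593
  -19.632·x − 69.968·y = 1552.503098
det = 77.758·-69.968 − 72.100·-19.632 = -4025.104544
x = (-3598.961593·-69.968 − 72.100·1552.503098) / -4025.104544 = -34.751065
y = (77.758·1552.503098 − -3598.961593·-19.632) / -4025.104544 = -12.438117
|P − Q| = √((-34.751065 − -25.507)² + (-12.438117 − -27.366)²) = 17.558315

17.558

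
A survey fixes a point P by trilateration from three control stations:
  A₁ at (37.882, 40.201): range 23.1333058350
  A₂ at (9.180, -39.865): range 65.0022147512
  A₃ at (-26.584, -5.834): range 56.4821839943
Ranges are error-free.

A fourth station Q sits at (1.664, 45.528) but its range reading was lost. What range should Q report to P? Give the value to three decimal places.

29.212

eq1: (x − 37.882)² + (y − 40.201)² = 23.1333058350²
eq2: (x − 9.180)² + (y + 39.865)² = 65.0022147512²
eq3: (x + 26.584)² + (y + 5.834)² = 56.4821839943²
eq1−eq2, eq1−eq3 (x²,y² cancel):
  -57.404·x − 160.132·y = -5067.813784
  -128.932·x − 92.070·y = -4965.508983
det = -57.404·-92.070 − -160.132·-128.932 = -15360.952744
x = (-5067.813784·-92.070 − -160.132·-4965.508983) / -15360.952744 = 21.388209
y = (-57.404·-4965.508983 − -5067.813784·-128.932) / -15360.952744 = 23.980498
|P − Q| = √((21.388209 − 1.664)² + (23.980498 − 45.528)²) = 29.211972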